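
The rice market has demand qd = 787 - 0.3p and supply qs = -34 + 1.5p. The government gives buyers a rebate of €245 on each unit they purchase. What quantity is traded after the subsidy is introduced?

q' = 8537/12

Pre-subsidy: 787 - 0.3p = -34 + 1.5p gives p* = 4105/9, q* = 3901/6.
With the rebate, buyers effectively pay pb = ps − 245, where ps is the price sellers receive.
Demand in terms of ps becomes qd = 787 − 0.3(ps − 245) = 860.5 - 0.3ps. Setting this equal to supply: 860.5 - 0.3ps = -34 + 1.5ps, so ps = 8945/18.
Buyers pay pb = 8945/18 − 245 = 4535/18; q' = -34 + 1.5·(8945/18) = 8537/12.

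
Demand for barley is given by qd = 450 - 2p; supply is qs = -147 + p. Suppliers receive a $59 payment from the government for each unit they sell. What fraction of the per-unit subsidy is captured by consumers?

Consumer share = 1/3

Pre-subsidy: 450 - 2p = -147 + p gives p* = 199, q* = 52.
With the subsidy, sellers receive ps = pb + 59 for each unit, where pb is the price buyers pay.
Supply in terms of pb becomes qs = -147 + 1(pb + 59) = -88 + pb. Setting this equal to demand: 450 - 2pb = -88 + pb, so pb = 538/3.
Sellers receive ps = 538/3 + 59 = 715/3; q' = 450 − 2·(538/3) = 274/3.
Buyers' price falls by p* − pb = 199 − 538/3 = 59/3; sellers' price rises by ps − p* = 715/3 − 199 = 118/3.
So consumers capture (59/3)/59 = 1/3 of each unit of subsidy.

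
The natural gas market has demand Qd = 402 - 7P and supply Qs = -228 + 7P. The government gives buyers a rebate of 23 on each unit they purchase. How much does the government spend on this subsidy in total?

Government cost = 3852.5

Pre-subsidy: 402 - 7P = -228 + 7P gives P* = 45, Q* = 87.
With the rebate, buyers effectively pay Pb = Ps − 23, where Ps is the price sellers receive.
Demand in terms of Ps becomes Qd = 402 − 7(Ps − 23) = 563 - 7Ps. Setting this equal to supply: 563 - 7Ps = -228 + 7Ps, so Ps = 56.5.
Buyers pay Pb = 56.5 − 23 = 33.5; Q' = -228 + 7·56.5 = 167.5.
Government outlay = subsidy × quantity = 23 × 167.5 = 3852.5.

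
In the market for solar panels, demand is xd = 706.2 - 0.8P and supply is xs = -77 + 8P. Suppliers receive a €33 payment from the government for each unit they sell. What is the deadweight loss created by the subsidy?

Pre-subsidy: 706.2 - 0.8P = -77 + 8P gives P* = 89, x* = 635.
With the subsidy, sellers receive Ps = Pb + 33 for each unit, where Pb is the price buyers pay.
Supply in terms of Pb becomes xs = -77 + 8(Pb + 33) = 187 + 8Pb. Setting this equal to demand: 706.2 - 0.8Pb = 187 + 8Pb, so Pb = 59.
Sellers receive Ps = 59 + 33 = 92; x' = 706.2 − 0.8·59 = 659.
The subsidy expands output by 659 − 635 = 24 past the efficient level; on those units the gap between marginal cost and willingness to pay runs from 0 up to 33.
DWL = ½ × 33 × 24 = 396.

Deadweight loss = €396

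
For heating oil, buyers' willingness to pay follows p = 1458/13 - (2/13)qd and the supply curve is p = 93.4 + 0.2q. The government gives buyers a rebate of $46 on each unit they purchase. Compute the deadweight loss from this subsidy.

Pre-subsidy: 1458/13 - (2/13)q = 93.4 + 0.2q gives q* = 53 and p* = 104.
With the rebate, buyers effectively pay pb = ps − 46, where ps is the price sellers receive.
On the curves, pb = 1458/13 - (2/13)q and ps = 93.4 + 0.2q; the wedge ps − pb = 46 gives 93.4 + 0.2q − (1458/13 - (2/13)q) = 46, so q' = 183.
Then pb = 1458/13 − (2/13)·183 = 84 and ps = 93.4 + 0.2·183 = 130.
The subsidy expands output by 183 − 53 = 130 past the efficient level; on those units the gap between marginal cost and willingness to pay runs from 0 up to 46.
DWL = ½ × 46 × 130 = 2990.

Deadweight loss = $2990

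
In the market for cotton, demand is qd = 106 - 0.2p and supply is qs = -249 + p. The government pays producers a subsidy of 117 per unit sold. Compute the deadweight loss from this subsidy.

Pre-subsidy: 106 - 0.2p = -249 + p gives p* = 1775/6, q* = 281/6.
With the subsidy, sellers receive ps = pb + 117 for each unit, where pb is the price buyers pay.
Supply in terms of pb becomes qs = -249 + 1(pb + 117) = -132 + pb. Setting this equal to demand: 106 - 0.2pb = -132 + pb, so pb = 595/3.
Sellers receive ps = 595/3 + 117 = 946/3; q' = 106 − 0.2·(595/3) = 199/3.
The subsidy expands output by 199/3 − 281/6 = 19.5 past the efficient level; on those units the gap between marginal cost and willingness to pay runs from 0 up to 117.
DWL = ½ × 117 × 19.5 = 1140.75.

Deadweight loss = 1140.75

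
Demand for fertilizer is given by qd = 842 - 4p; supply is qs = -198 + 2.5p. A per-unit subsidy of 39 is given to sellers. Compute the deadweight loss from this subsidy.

Pre-subsidy: 842 - 4p = -198 + 2.5p gives p* = 160, q* = 202.
With the subsidy, sellers receive ps = pb + 39 for each unit, where pb is the price buyers pay.
Supply in terms of pb becomes qs = -198 + 2.5(pb + 39) = -100.5 + 2.5pb. Setting this equal to demand: 842 - 4pb = -100.5 + 2.5pb, so pb = 145.
Sellers receive ps = 145 + 39 = 184; q' = 842 − 4·145 = 262.
The subsidy expands output by 262 − 202 = 60 past the efficient level; on those units the gap between marginal cost and willingness to pay runs from 0 up to 39.
DWL = ½ × 39 × 60 = 1170.

Deadweight loss = 1170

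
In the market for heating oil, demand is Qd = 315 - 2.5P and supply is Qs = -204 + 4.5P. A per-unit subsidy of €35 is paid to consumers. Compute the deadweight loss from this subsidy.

Deadweight loss = €984.375

Pre-subsidy: 315 - 2.5P = -204 + 4.5P gives P* = 519/7, Q* = 1815/14.
With the rebate, buyers effectively pay Pb = Ps − 35, where Ps is the price sellers receive.
Demand in terms of Ps becomes Qd = 315 − 2.5(Ps − 35) = 402.5 - 2.5Ps. Setting this equal to supply: 402.5 - 2.5Ps = -204 + 4.5Ps, so Ps = 1213/14.
Buyers pay Pb = 1213/14 − 35 = 723/14; Q' = -204 + 4.5·(1213/14) = 5205/28.
The subsidy expands output by 5205/28 − 1815/14 = 56.25 past the efficient level; on those units the gap between marginal cost and willingness to pay runs from 0 up to 35.
DWL = ½ × 35 × 56.25 = 984.375.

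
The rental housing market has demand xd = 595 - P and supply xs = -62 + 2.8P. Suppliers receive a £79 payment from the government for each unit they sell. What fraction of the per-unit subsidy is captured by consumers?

Consumer share = 14/19

Pre-subsidy: 595 - P = -62 + 2.8P gives P* = 3285/19, x* = 8020/19.
With the subsidy, sellers receive Ps = Pb + 79 for each unit, where Pb is the price buyers pay.
Supply in terms of Pb becomes xs = -62 + 2.8(Pb + 79) = 159.2 + 2.8Pb. Setting this equal to demand: 595 - Pb = 159.2 + 2.8Pb, so Pb = 2179/19.
Sellers receive Ps = 2179/19 + 79 = 3680/19; x' = 595 − 1·(2179/19) = 9126/19.
Buyers' price falls by P* − Pb = 3285/19 − 2179/19 = 1106/19; sellers' price rises by Ps − P* = 3680/19 − 3285/19 = 395/19.
So consumers capture (1106/19)/79 = 14/19 of each unit of subsidy.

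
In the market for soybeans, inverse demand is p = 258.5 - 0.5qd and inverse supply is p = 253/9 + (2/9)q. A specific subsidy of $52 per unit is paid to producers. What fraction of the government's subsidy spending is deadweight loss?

Pre-subsidy: 258.5 - 0.5q = 253/9 + (2/9)q gives q* = 319 and p* = 99.
With the subsidy, sellers receive ps = pb + 52 for each unit, where pb is the price buyers pay.
On the curves, pb = 258.5 - 0.5q and ps = 253/9 + (2/9)q; the wedge ps − pb = 52 gives 253/9 + (2/9)q − (258.5 - 0.5q) = 52, so q' = 391.
Then pb = 258.5 − 0.5·391 = 63 and ps = 253/9 + (2/9)·391 = 115.
ΔCS = ½(319 + 391)(99 − 63) = 12780; ΔPS = ½(319 + 391)(115 − 99) = 5680.
Government spending = 52 × 391 = 20332.
DWL = ½ × 52 × (391 − 319) = 1872; fraction = 1872 / 20332 = 36/391.

DWL / government spending = 36/391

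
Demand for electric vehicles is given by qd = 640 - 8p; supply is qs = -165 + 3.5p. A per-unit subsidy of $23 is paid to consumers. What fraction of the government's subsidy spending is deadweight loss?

DWL / government spending = 7/34

Pre-subsidy: 640 - 8p = -165 + 3.5p gives p* = 70, q* = 80.
With the rebate, buyers effectively pay pb = ps − 23, where ps is the price sellers receive.
Demand in terms of ps becomes qd = 640 − 8(ps − 23) = 824 - 8ps. Setting this equal to supply: 824 - 8ps = -165 + 3.5ps, so ps = 86.
Buyers pay pb = 86 − 23 = 63; q' = -165 + 3.5·86 = 136.
ΔCS = ½(80 + 136)(70 − 63) = 756; ΔPS = ½(80 + 136)(86 − 70) = 1728.
Government spending = 23 × 136 = 3128.
DWL = ½ × 23 × (136 − 80) = 644; fraction = 644 / 3128 = 7/34.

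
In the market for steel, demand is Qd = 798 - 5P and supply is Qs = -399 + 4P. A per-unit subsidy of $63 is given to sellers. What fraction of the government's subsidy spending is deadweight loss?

DWL / government spending = 10/39

Pre-subsidy: 798 - 5P = -399 + 4P gives P* = 133, Q* = 133.
With the subsidy, sellers receive Ps = Pb + 63 for each unit, where Pb is the price buyers pay.
Supply in terms of Pb becomes Qs = -399 + 4(Pb + 63) = -147 + 4Pb. Setting this equal to demand: 798 - 5Pb = -147 + 4Pb, so Pb = 105.
Sellers receive Ps = 105 + 63 = 168; Q' = 798 − 5·105 = 273.
ΔCS = ½(133 + 273)(133 − 105) = 5684; ΔPS = ½(133 + 273)(168 − 133) = 7105.
Government spending = 63 × 273 = 17199.
DWL = ½ × 63 × (273 − 133) = 4410; fraction = 4410 / 17199 = 10/39.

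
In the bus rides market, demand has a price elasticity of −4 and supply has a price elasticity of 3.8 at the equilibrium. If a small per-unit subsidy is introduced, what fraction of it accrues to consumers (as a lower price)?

Consumer share = 19/39

For a small subsidy around the equilibrium, the benefit split depends on the relative slopes, which at a point are proportional to the elasticities.
Buyer share = εs/(εs + |εd|) = 3.8/(3.8 + 4) = 19/39; seller share = |εd|/(εs + |εd|) = 20/39.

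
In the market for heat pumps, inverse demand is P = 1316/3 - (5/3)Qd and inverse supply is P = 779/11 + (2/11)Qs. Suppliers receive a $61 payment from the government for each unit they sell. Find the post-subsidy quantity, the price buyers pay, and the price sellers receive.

Pre-subsidy: 1316/3 - (5/3)Q = 779/11 + (2/11)Q gives Q* = 199 and P* = 107.
With the subsidy, sellers receive Ps = Pb + 61 for each unit, where Pb is the price buyers pay.
On the curves, Pb = 1316/3 - (5/3)Q and Ps = 779/11 + (2/11)Q; the wedge Ps − Pb = 61 gives 779/11 + (2/11)Q − (1316/3 - (5/3)Q) = 61, so Q' = 232.
Then Pb = 1316/3 − (5/3)·232 = 52 and Ps = 779/11 + (2/11)·232 = 113.

Q' = 232; buyers pay $52; sellers receive $113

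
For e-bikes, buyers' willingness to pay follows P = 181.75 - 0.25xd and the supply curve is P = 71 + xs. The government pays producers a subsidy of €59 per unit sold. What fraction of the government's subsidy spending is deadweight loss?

DWL / government spending = 118/679

Pre-subsidy: 181.75 - 0.25x = 71 + x gives x* = 88.6 and P* = 159.6.
With the subsidy, sellers receive Ps = Pb + 59 for each unit, where Pb is the price buyers pay.
On the curves, Pb = 181.75 - 0.25x and Ps = 71 + x; the wedge Ps − Pb = 59 gives 71 + x − (181.75 - 0.25x) = 59, so x' = 135.8.
Then Pb = 181.75 − 0.25·135.8 = 147.8 and Ps = 71 + 1·135.8 = 206.8.
ΔCS = ½(88.6 + 135.8)(159.6 − 147.8) = 1323.96; ΔPS = ½(88.6 + 135.8)(206.8 − 159.6) = 5295.84.
Government spending = 59 × 135.8 = 8012.2.
DWL = ½ × 59 × (135.8 − 88.6) = 1392.4; fraction = 1392.4 / 8012.2 = 118/679.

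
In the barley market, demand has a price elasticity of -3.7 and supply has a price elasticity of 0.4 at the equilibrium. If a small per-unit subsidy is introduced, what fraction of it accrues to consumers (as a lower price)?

For a small subsidy around the equilibrium, the benefit split depends on the relative slopes, which at a point are proportional to the elasticities.
Buyer share = εs/(εs + |εd|) = 0.4/(0.4 + 3.7) = 4/41; seller share = |εd|/(εs + |εd|) = 37/41.

Consumer share = 4/41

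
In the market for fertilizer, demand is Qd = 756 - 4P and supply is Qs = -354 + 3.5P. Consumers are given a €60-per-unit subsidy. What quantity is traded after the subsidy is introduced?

Q' = 276

Pre-subsidy: 756 - 4P = -354 + 3.5P gives P* = 148, Q* = 164.
With the rebate, buyers effectively pay Pb = Ps − 60, where Ps is the price sellers receive.
Demand in terms of Ps becomes Qd = 756 − 4(Ps − 60) = 996 - 4Ps. Setting this equal to supply: 996 - 4Ps = -354 + 3.5Ps, so Ps = 180.
Buyers pay Pb = 180 − 60 = 120; Q' = -354 + 3.5·180 = 276.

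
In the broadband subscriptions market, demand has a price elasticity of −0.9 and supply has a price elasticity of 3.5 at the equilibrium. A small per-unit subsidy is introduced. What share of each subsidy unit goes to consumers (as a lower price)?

For a small subsidy around the equilibrium, the benefit split depends on the relative slopes, which at a point are proportional to the elasticities.
Buyer share = εs/(εs + |εd|) = 3.5/(3.5 + 0.9) = 35/44; seller share = |εd|/(εs + |εd|) = 9/44.

Consumer share = 35/44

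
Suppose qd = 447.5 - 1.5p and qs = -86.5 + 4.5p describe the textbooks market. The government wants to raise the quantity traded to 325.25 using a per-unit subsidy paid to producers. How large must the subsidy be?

At q = 325.25, invert demand for the buyer price: pb = (447.5 − 325.25)/1.5 = 81.5; invert supply for the seller price: ps = (325.25 − (-86.5))/4.5 = 91.5.
The subsidy must fill the gap: s = ps − pb = 91.5 − 81.5 = 10.

Required subsidy s = 10 per unit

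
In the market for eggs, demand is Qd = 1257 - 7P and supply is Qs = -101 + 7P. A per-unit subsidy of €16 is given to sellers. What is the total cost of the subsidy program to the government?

Government cost = €10144

Pre-subsidy: 1257 - 7P = -101 + 7P gives P* = 97, Q* = 578.
With the subsidy, sellers receive Ps = Pb + 16 for each unit, where Pb is the price buyers pay.
Supply in terms of Pb becomes Qs = -101 + 7(Pb + 16) = 11 + 7Pb. Setting this equal to demand: 1257 - 7Pb = 11 + 7Pb, so Pb = 89.
Sellers receive Ps = 89 + 16 = 105; Q' = 1257 − 7·89 = 634.
Government outlay = subsidy × quantity = 16 × 634 = 10144.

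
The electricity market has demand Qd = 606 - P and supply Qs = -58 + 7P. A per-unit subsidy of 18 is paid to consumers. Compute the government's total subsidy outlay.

Government cost = 9697.5

Pre-subsidy: 606 - P = -58 + 7P gives P* = 83, Q* = 523.
With the rebate, buyers effectively pay Pb = Ps − 18, where Ps is the price sellers receive.
Demand in terms of Ps becomes Qd = 606 − 1(Ps − 18) = 624 - Ps. Setting this equal to supply: 624 - Ps = -58 + 7Ps, so Ps = 85.25.
Buyers pay Pb = 85.25 − 18 = 67.25; Q' = -58 + 7·85.25 = 538.75.
Government outlay = subsidy × quantity = 18 × 538.75 = 9697.5.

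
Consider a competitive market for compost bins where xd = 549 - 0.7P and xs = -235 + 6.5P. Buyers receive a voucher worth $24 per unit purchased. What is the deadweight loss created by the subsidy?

Pre-subsidy: 549 - 0.7P = -235 + 6.5P gives P* = 980/9, x* = 4255/9.
With the rebate, buyers effectively pay Pb = Ps − 24, where Ps is the price sellers receive.
Demand in terms of Ps becomes xd = 549 − 0.7(Ps − 24) = 565.8 - 0.7Ps. Setting this equal to supply: 565.8 - 0.7Ps = -235 + 6.5Ps, so Ps = 1001/9.
Buyers pay Pb = 1001/9 − 24 = 785/9; x' = -235 + 6.5·(1001/9) = 8783/18.
The subsidy expands output by 8783/18 − 4255/9 = 91/6 past the efficient level; on those units the gap between marginal cost and willingness to pay runs from 0 up to 24.
DWL = ½ × 24 × 91/6 = 182.

Deadweight loss = $182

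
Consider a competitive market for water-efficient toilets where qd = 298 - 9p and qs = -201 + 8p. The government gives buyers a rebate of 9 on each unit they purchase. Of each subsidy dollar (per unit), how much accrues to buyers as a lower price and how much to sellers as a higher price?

Buyers gain 72/17 per unit; sellers gain 81/17 per unit

Pre-subsidy: 298 - 9p = -201 + 8p gives p* = 499/17, q* = 575/17.
With the rebate, buyers effectively pay pb = ps − 9, where ps is the price sellers receive.
Demand in terms of ps becomes qd = 298 − 9(ps − 9) = 379 - 9ps. Setting this equal to supply: 379 - 9ps = -201 + 8ps, so ps = 580/17.
Buyers pay pb = 580/17 − 9 = 427/17; q' = -201 + 8·(580/17) = 1223/17.
Buyers' price falls by p* − pb = 499/17 − 427/17 = 72/17; sellers' price rises by ps − p* = 580/17 − 499/17 = 81/17.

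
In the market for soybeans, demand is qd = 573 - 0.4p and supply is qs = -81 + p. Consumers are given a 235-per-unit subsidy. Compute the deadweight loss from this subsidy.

Deadweight loss = 55225/7

Pre-subsidy: 573 - 0.4p = -81 + p gives p* = 3270/7, q* = 2703/7.
With the rebate, buyers effectively pay pb = ps − 235, where ps is the price sellers receive.
Demand in terms of ps becomes qd = 573 − 0.4(ps − 235) = 667 - 0.4ps. Setting this equal to supply: 667 - 0.4ps = -81 + ps, so ps = 3740/7.
Buyers pay pb = 3740/7 − 235 = 2095/7; q' = -81 + 1·(3740/7) = 3173/7.
The subsidy expands output by 3173/7 − 2703/7 = 470/7 past the efficient level; on those units the gap between marginal cost and willingness to pay runs from 0 up to 235.
DWL = ½ × 235 × 470/7 = 55225/7.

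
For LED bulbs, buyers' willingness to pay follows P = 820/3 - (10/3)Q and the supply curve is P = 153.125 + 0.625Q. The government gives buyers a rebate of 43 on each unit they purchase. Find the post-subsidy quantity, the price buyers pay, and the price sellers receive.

Q' = 3917/95; buyers pay 2582/19; sellers receive 3399/19

Pre-subsidy: 820/3 - (10/3)Q = 153.125 + 0.625Q gives Q* = 577/19 and P* = 3270/19.
With the rebate, buyers effectively pay Pb = Ps − 43, where Ps is the price sellers receive.
On the curves, Pb = 820/3 - (10/3)Q and Ps = 153.125 + 0.625Q; the wedge Ps − Pb = 43 gives 153.125 + 0.625Q − (820/3 - (10/3)Q) = 43, so Q' = 3917/95.
Then Pb = 820/3 − (10/3)·(3917/95) = 2582/19 and Ps = 153.125 + 0.625·(3917/95) = 3399/19.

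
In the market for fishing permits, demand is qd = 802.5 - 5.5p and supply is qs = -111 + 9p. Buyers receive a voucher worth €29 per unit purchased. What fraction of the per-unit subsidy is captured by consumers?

Consumer share = 18/29

Pre-subsidy: 802.5 - 5.5p = -111 + 9p gives p* = 63, q* = 456.
With the rebate, buyers effectively pay pb = ps − 29, where ps is the price sellers receive.
Demand in terms of ps becomes qd = 802.5 − 5.5(ps − 29) = 962 - 5.5ps. Setting this equal to supply: 962 - 5.5ps = -111 + 9ps, so ps = 74.
Buyers pay pb = 74 − 29 = 45; q' = -111 + 9·74 = 555.
Buyers' price falls by p* − pb = 63 − 45 = 18; sellers' price rises by ps − p* = 74 − 63 = 11.
So consumers capture 18/29 = 18/29 of each unit of subsidy.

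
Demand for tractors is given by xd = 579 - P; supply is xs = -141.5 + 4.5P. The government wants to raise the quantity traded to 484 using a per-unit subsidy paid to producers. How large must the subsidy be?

At x = 484, invert demand for the buyer price: Pb = (579 − 484)/1 = 95; invert supply for the seller price: Ps = (484 − (-141.5))/4.5 = 139.
The subsidy must fill the gap: s = Ps − Pb = 139 − 95 = 44.

Required subsidy s = 44 per unit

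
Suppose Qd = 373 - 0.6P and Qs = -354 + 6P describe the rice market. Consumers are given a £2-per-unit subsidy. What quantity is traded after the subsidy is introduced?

Pre-subsidy: 373 - 0.6P = -354 + 6P gives P* = 3635/33, Q* = 3376/11.
With the rebate, buyers effectively pay Pb = Ps − 2, where Ps is the price sellers receive.
Demand in terms of Ps becomes Qd = 373 − 0.6(Ps − 2) = 374.2 - 0.6Ps. Setting this equal to supply: 374.2 - 0.6Ps = -354 + 6Ps, so Ps = 331/3.
Buyers pay Pb = 331/3 − 2 = 325/3; Q' = -354 + 6·(331/3) = 308.

Q' = 308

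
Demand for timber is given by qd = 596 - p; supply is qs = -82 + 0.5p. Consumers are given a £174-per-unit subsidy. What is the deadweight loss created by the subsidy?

Pre-subsidy: 596 - p = -82 + 0.5p gives p* = 452, q* = 144.
With the rebate, buyers effectively pay pb = ps − 174, where ps is the price sellers receive.
Demand in terms of ps becomes qd = 596 − 1(ps − 174) = 770 - ps. Setting this equal to supply: 770 - ps = -82 + 0.5ps, so ps = 568.
Buyers pay pb = 568 − 174 = 394; q' = -82 + 0.5·568 = 202.
The subsidy expands output by 202 − 144 = 58 past the efficient level; on those units the gap between marginal cost and willingness to pay runs from 0 up to 174.
DWL = ½ × 174 × 58 = 5046.

Deadweight loss = £5046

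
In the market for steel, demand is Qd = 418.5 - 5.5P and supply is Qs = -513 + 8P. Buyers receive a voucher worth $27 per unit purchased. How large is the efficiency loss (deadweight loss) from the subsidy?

Pre-subsidy: 418.5 - 5.5P = -513 + 8P gives P* = 69, Q* = 39.
With the rebate, buyers effectively pay Pb = Ps − 27, where Ps is the price sellers receive.
Demand in terms of Ps becomes Qd = 418.5 − 5.5(Ps − 27) = 567 - 5.5Ps. Setting this equal to supply: 567 - 5.5Ps = -513 + 8Ps, so Ps = 80.
Buyers pay Pb = 80 − 27 = 53; Q' = -513 + 8·80 = 127.
The subsidy expands output by 127 − 39 = 88 past the efficient level; on those units the gap between marginal cost and willingness to pay runs from 0 up to 27.
DWL = ½ × 27 × 88 = 1188.

Deadweight loss = $1188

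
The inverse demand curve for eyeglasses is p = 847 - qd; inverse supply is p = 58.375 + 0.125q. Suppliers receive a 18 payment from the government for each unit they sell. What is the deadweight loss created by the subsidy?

Pre-subsidy: 847 - q = 58.375 + 0.125q gives q* = 701 and p* = 146.
With the subsidy, sellers receive ps = pb + 18 for each unit, where pb is the price buyers pay.
On the curves, pb = 847 - q and ps = 58.375 + 0.125q; the wedge ps − pb = 18 gives 58.375 + 0.125q − (847 - q) = 18, so q' = 717.
Then pb = 847 − 1·717 = 130 and ps = 58.375 + 0.125·717 = 148.
The subsidy expands output by 717 − 701 = 16 past the efficient level; on those units the gap between marginal cost and willingness to pay runs from 0 up to 18.
DWL = ½ × 18 × 16 = 144.

Deadweight loss = 144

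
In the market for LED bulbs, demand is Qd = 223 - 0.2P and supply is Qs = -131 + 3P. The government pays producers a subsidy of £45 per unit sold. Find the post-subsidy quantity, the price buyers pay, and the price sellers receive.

Pre-subsidy: 223 - 0.2P = -131 + 3P gives P* = 110.625, Q* = 200.875.
With the subsidy, sellers receive Ps = Pb + 45 for each unit, where Pb is the price buyers pay.
Supply in terms of Pb becomes Qs = -131 + 3(Pb + 45) = 4 + 3Pb. Setting this equal to demand: 223 - 0.2Pb = 4 + 3Pb, so Pb = 68.4375.
Sellers receive Ps = 68.4375 + 45 = 113.4375; Q' = 223 − 0.2·68.4375 = 209.3125.

Q' = 209.3125; buyers pay £68.4375; sellers receive £113.4375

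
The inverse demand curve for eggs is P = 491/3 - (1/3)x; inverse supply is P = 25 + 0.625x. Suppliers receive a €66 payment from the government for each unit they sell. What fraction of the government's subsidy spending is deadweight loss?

DWL / government spending = 99/614

Pre-subsidy: 491/3 - (1/3)x = 25 + 0.625x gives x* = 3328/23 and P* = 2655/23.
With the subsidy, sellers receive Ps = Pb + 66 for each unit, where Pb is the price buyers pay.
On the curves, Pb = 491/3 - (1/3)x and Ps = 25 + 0.625x; the wedge Ps − Pb = 66 gives 25 + 0.625x − (491/3 - (1/3)x) = 66, so x' = 4912/23.
Then Pb = 491/3 − (1/3)·(4912/23) = 2127/23 and Ps = 25 + 0.625·(4912/23) = 3645/23.
ΔCS = ½(3328/23 + 4912/23)(2655/23 − 2127/23) = 2175360/529; ΔPS = ½(3328/23 + 4912/23)(3645/23 − 2655/23) = 4078800/529.
Government spending = 66 × 4912/23 = 324192/23.
DWL = ½ × 66 × (4912/23 − 3328/23) = 52272/23; fraction = (52272/23) / (324192/23) = 99/614.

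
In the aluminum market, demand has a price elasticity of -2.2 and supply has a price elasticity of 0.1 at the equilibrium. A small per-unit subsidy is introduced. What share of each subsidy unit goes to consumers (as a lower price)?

For a small subsidy around the equilibrium, the benefit split depends on the relative slopes, which at a point are proportional to the elasticities.
Buyer share = εs/(εs + |εd|) = 0.1/(0.1 + 2.2) = 1/23; seller share = |εd|/(εs + |εd|) = 22/23.

Consumer share = 1/23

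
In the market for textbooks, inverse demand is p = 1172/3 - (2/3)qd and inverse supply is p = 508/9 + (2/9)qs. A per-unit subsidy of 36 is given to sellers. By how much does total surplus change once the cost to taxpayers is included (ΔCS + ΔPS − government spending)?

Net change in total surplus = -729

Pre-subsidy: 1172/3 - (2/3)q = 508/9 + (2/9)q gives q* = 376 and p* = 140.
With the subsidy, sellers receive ps = pb + 36 for each unit, where pb is the price buyers pay.
On the curves, pb = 1172/3 - (2/3)q and ps = 508/9 + (2/9)q; the wedge ps − pb = 36 gives 508/9 + (2/9)q − (1172/3 - (2/3)q) = 36, so q' = 416.5.
Then pb = 1172/3 − (2/3)·416.5 = 113 and ps = 508/9 + (2/9)·416.5 = 149.
ΔCS = ½(376 + 416.5)(140 − 113) = 10698.75; ΔPS = ½(376 + 416.5)(149 − 140) = 3566.25.
Government spending = 36 × 416.5 = 14994.
Net change = 10698.75 + 3566.25 − 14994 = -729. The loss equals the DWL triangle ½·36·40.5.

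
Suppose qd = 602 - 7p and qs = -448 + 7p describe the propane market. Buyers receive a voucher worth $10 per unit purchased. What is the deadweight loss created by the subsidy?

Deadweight loss = $175

Pre-subsidy: 602 - 7p = -448 + 7p gives p* = 75, q* = 77.
With the rebate, buyers effectively pay pb = ps − 10, where ps is the price sellers receive.
Demand in terms of ps becomes qd = 602 − 7(ps − 10) = 672 - 7ps. Setting this equal to supply: 672 - 7ps = -448 + 7ps, so ps = 80.
Buyers pay pb = 80 − 10 = 70; q' = -448 + 7·80 = 112.
The subsidy expands output by 112 − 77 = 35 past the efficient level; on those units the gap between marginal cost and willingness to pay runs from 0 up to 10.
DWL = ½ × 10 × 35 = 175.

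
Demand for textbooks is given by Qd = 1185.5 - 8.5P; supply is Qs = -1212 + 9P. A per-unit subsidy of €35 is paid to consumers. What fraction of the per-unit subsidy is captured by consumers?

Pre-subsidy: 1185.5 - 8.5P = -1212 + 9P gives P* = 137, Q* = 21.
With the rebate, buyers effectively pay Pb = Ps − 35, where Ps is the price sellers receive.
Demand in terms of Ps becomes Qd = 1185.5 − 8.5(Ps − 35) = 1483 - 8.5Ps. Setting this equal to supply: 1483 - 8.5Ps = -1212 + 9Ps, so Ps = 154.
Buyers pay Pb = 154 − 35 = 119; Q' = -1212 + 9·154 = 174.
Buyers' price falls by P* − Pb = 137 − 119 = 18; sellers' price rises by Ps − P* = 154 − 137 = 17.
So consumers capture 18/35 = 18/35 of each unit of subsidy.

Consumer share = 18/35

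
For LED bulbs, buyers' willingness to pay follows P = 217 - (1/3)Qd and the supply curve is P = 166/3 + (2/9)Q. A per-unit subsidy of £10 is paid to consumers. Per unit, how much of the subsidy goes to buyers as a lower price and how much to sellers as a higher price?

Buyers gain £6 per unit; sellers gain £4 per unit

Pre-subsidy: 217 - (1/3)Q = 166/3 + (2/9)Q gives Q* = 291 and P* = 120.
With the rebate, buyers effectively pay Pb = Ps − 10, where Ps is the price sellers receive.
On the curves, Pb = 217 - (1/3)Q and Ps = 166/3 + (2/9)Q; the wedge Ps − Pb = 10 gives 166/3 + (2/9)Q − (217 - (1/3)Q) = 10, so Q' = 309.
Then Pb = 217 − (1/3)·309 = 114 and Ps = 166/3 + (2/9)·309 = 124.
Buyers' price falls by P* − Pb = 120 − 114 = 6; sellers' price rises by Ps − P* = 124 − 120 = 4.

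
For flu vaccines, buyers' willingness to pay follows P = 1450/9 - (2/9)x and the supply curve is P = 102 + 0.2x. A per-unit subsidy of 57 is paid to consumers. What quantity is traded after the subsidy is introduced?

x' = 275

Pre-subsidy: 1450/9 - (2/9)x = 102 + 0.2x gives x* = 140 and P* = 130.
With the rebate, buyers effectively pay Pb = Ps − 57, where Ps is the price sellers receive.
On the curves, Pb = 1450/9 - (2/9)x and Ps = 102 + 0.2x; the wedge Ps − Pb = 57 gives 102 + 0.2x − (1450/9 - (2/9)x) = 57, so x' = 275.
Then Pb = 1450/9 − (2/9)·275 = 100 and Ps = 102 + 0.2·275 = 157.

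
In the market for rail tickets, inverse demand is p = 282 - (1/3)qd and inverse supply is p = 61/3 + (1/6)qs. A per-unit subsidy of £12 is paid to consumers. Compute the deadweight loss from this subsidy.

Deadweight loss = £144

Pre-subsidy: 282 - (1/3)q = 61/3 + (1/6)q gives q* = 1570/3 and p* = 968/9.
With the rebate, buyers effectively pay pb = ps − 12, where ps is the price sellers receive.
On the curves, pb = 282 - (1/3)q and ps = 61/3 + (1/6)q; the wedge ps − pb = 12 gives 61/3 + (1/6)q − (282 - (1/3)q) = 12, so q' = 1642/3.
Then pb = 282 − (1/3)·(1642/3) = 896/9 and ps = 61/3 + (1/6)·(1642/3) = 1004/9.
The subsidy expands output by 1642/3 − 1570/3 = 24 past the efficient level; on those units the gap between marginal cost and willingness to pay runs from 0 up to 12.
DWL = ½ × 12 × 24 = 144.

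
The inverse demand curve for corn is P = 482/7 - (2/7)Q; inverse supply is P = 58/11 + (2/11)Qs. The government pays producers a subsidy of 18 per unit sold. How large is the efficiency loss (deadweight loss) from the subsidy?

Deadweight loss = 346.5

Pre-subsidy: 482/7 - (2/7)Q = 58/11 + (2/11)Q gives Q* = 136 and P* = 30.
With the subsidy, sellers receive Ps = Pb + 18 for each unit, where Pb is the price buyers pay.
On the curves, Pb = 482/7 - (2/7)Q and Ps = 58/11 + (2/11)Q; the wedge Ps − Pb = 18 gives 58/11 + (2/11)Q − (482/7 - (2/7)Q) = 18, so Q' = 174.5.
Then Pb = 482/7 − (2/7)·174.5 = 19 and Ps = 58/11 + (2/11)·174.5 = 37.
The subsidy expands output by 174.5 − 136 = 38.5 past the efficient level; on those units the gap between marginal cost and willingness to pay runs from 0 up to 18.
DWL = ½ × 18 × 38.5 = 346.5.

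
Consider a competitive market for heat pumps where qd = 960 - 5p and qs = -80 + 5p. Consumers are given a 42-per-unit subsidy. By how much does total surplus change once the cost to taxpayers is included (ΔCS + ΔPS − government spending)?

Net change in total surplus = -2205

Pre-subsidy: 960 - 5p = -80 + 5p gives p* = 104, q* = 440.
With the rebate, buyers effectively pay pb = ps − 42, where ps is the price sellers receive.
Demand in terms of ps becomes qd = 960 − 5(ps − 42) = 1170 - 5ps. Setting this equal to supply: 1170 - 5ps = -80 + 5ps, so ps = 125.
Buyers pay pb = 125 − 42 = 83; q' = -80 + 5·125 = 545.
ΔCS = ½(440 + 545)(104 − 83) = 10342.5; ΔPS = ½(440 + 545)(125 − 104) = 10342.5.
Government spending = 42 × 545 = 22890.
Net change = 10342.5 + 10342.5 − 22890 = -2205. The loss equals the DWL triangle ½·42·105.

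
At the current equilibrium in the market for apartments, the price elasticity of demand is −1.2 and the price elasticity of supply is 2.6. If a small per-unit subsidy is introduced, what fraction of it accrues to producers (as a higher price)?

For a small subsidy around the equilibrium, the benefit split depends on the relative slopes, which at a point are proportional to the elasticities.
Buyer share = εs/(εs + |εd|) = 2.6/(2.6 + 1.2) = 13/19; seller share = |εd|/(εs + |εd|) = 6/19.
So producers capture 6/19 of the subsidy.

Producer share = 6/19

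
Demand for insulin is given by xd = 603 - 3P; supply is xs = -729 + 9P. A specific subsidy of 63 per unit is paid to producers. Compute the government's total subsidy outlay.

Government cost = 25940.25

Pre-subsidy: 603 - 3P = -729 + 9P gives P* = 111, x* = 270.
With the subsidy, sellers receive Ps = Pb + 63 for each unit, where Pb is the price buyers pay.
Supply in terms of Pb becomes xs = -729 + 9(Pb + 63) = -162 + 9Pb. Setting this equal to demand: 603 - 3Pb = -162 + 9Pb, so Pb = 63.75.
Sellers receive Ps = 63.75 + 63 = 126.75; x' = 603 − 3·63.75 = 411.75.
Government outlay = subsidy × quantity = 63 × 411.75 = 25940.25.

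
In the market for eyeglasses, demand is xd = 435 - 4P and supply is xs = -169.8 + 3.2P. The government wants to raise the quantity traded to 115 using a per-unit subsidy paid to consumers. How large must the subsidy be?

At x = 115, invert demand for the buyer price: Pb = (435 − 115)/4 = 80; invert supply for the seller price: Ps = (115 − (-169.8))/3.2 = 89.
The subsidy must fill the gap: s = Ps − Pb = 89 − 80 = 9.

Required subsidy s = 9 per unit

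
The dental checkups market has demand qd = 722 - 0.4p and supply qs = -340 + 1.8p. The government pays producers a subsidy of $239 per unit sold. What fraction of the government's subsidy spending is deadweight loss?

Pre-subsidy: 722 - 0.4p = -340 + 1.8p gives p* = 5310/11, q* = 5818/11.
With the subsidy, sellers receive ps = pb + 239 for each unit, where pb is the price buyers pay.
Supply in terms of pb becomes qs = -340 + 1.8(pb + 239) = 90.2 + 1.8pb. Setting this equal to demand: 722 - 0.4pb = 90.2 + 1.8pb, so pb = 3159/11.
Sellers receive ps = 3159/11 + 239 = 5788/11; q' = 722 − 0.4·(3159/11) = 33392/55.
ΔCS = ½(5818/11 + 33392/55)(5310/11 − 3159/11) = 67199391/605; ΔPS = ½(5818/11 + 33392/55)(5788/11 − 5310/11) = 14933198/605.
Government spending = 239 × 33392/55 = 7980688/55.
DWL = ½ × 239 × (33392/55 − 5818/11) = 514089/55; fraction = (514089/55) / (7980688/55) = 2151/33392.

DWL / government spending = 2151/33392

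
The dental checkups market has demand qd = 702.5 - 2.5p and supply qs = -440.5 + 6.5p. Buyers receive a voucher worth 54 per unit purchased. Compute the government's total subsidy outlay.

Government cost = 26055

Pre-subsidy: 702.5 - 2.5p = -440.5 + 6.5p gives p* = 127, q* = 385.
With the rebate, buyers effectively pay pb = ps − 54, where ps is the price sellers receive.
Demand in terms of ps becomes qd = 702.5 − 2.5(ps − 54) = 837.5 - 2.5ps. Setting this equal to supply: 837.5 - 2.5ps = -440.5 + 6.5ps, so ps = 142.
Buyers pay pb = 142 − 54 = 88; q' = -440.5 + 6.5·142 = 482.5.
Government outlay = subsidy × quantity = 54 × 482.5 = 26055.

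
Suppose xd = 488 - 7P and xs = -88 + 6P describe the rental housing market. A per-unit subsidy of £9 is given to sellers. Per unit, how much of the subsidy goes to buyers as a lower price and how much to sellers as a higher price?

Pre-subsidy: 488 - 7P = -88 + 6P gives P* = 576/13, x* = 2312/13.
With the subsidy, sellers receive Ps = Pb + 9 for each unit, where Pb is the price buyers pay.
Supply in terms of Pb becomes xs = -88 + 6(Pb + 9) = -34 + 6Pb. Setting this equal to demand: 488 - 7Pb = -34 + 6Pb, so Pb = 522/13.
Sellers receive Ps = 522/13 + 9 = 639/13; x' = 488 − 7·(522/13) = 2690/13.
Buyers' price falls by P* − Pb = 576/13 − 522/13 = 54/13; sellers' price rises by Ps − P* = 639/13 − 576/13 = 63/13.

Buyers gain 54/13 per unit; sellers gain 63/13 per unit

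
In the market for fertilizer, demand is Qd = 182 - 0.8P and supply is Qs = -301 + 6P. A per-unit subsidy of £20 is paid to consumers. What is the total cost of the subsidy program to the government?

Pre-subsidy: 182 - 0.8P = -301 + 6P gives P* = 2415/34, Q* = 2128/17.
With the rebate, buyers effectively pay Pb = Ps − 20, where Ps is the price sellers receive.
Demand in terms of Ps becomes Qd = 182 − 0.8(Ps − 20) = 198 - 0.8Ps. Setting this equal to supply: 198 - 0.8Ps = -301 + 6Ps, so Ps = 2495/34.
Buyers pay Pb = 2495/34 − 20 = 1815/34; Q' = -301 + 6·(2495/34) = 2368/17.
Government outlay = subsidy × quantity = 20 × 2368/17 = 47360/17.

Government cost = 47360/17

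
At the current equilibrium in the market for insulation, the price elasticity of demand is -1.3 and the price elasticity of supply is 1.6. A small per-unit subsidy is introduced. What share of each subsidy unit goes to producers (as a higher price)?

Producer share = 13/29

For a small subsidy around the equilibrium, the benefit split depends on the relative slopes, which at a point are proportional to the elasticities.
Buyer share = εs/(εs + |εd|) = 1.6/(1.6 + 1.3) = 16/29; seller share = |εd|/(εs + |εd|) = 13/29.
So producers capture 13/29 of the subsidy.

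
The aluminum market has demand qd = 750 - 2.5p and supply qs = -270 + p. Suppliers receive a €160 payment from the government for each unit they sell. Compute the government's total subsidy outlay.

Pre-subsidy: 750 - 2.5p = -270 + p gives p* = 2040/7, q* = 150/7.
With the subsidy, sellers receive ps = pb + 160 for each unit, where pb is the price buyers pay.
Supply in terms of pb becomes qs = -270 + 1(pb + 160) = -110 + pb. Setting this equal to demand: 750 - 2.5pb = -110 + pb, so pb = 1720/7.
Sellers receive ps = 1720/7 + 160 = 2840/7; q' = 750 − 2.5·(1720/7) = 950/7.
Government outlay = subsidy × quantity = 160 × 950/7 = 152000/7.

Government cost = 152000/7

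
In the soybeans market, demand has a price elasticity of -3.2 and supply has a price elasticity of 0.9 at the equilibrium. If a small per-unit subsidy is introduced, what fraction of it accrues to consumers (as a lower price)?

For a small subsidy around the equilibrium, the benefit split depends on the relative slopes, which at a point are proportional to the elasticities.
Buyer share = εs/(εs + |εd|) = 0.9/(0.9 + 3.2) = 9/41; seller share = |εd|/(εs + |εd|) = 32/41.

Consumer share = 9/41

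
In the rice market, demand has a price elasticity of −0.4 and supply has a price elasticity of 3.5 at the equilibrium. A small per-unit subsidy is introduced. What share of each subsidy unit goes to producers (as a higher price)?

Producer share = 4/39

For a small subsidy around the equilibrium, the benefit split depends on the relative slopes, which at a point are proportional to the elasticities.
Buyer share = εs/(εs + |εd|) = 3.5/(3.5 + 0.4) = 35/39; seller share = |εd|/(εs + |εd|) = 4/39.
So producers capture 4/39 of the subsidy.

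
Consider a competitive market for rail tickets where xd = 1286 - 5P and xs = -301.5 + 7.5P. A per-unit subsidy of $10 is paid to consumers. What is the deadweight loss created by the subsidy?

Pre-subsidy: 1286 - 5P = -301.5 + 7.5P gives P* = 127, x* = 651.
With the rebate, buyers effectively pay Pb = Ps − 10, where Ps is the price sellers receive.
Demand in terms of Ps becomes xd = 1286 − 5(Ps − 10) = 1336 - 5Ps. Setting this equal to supply: 1336 - 5Ps = -301.5 + 7.5Ps, so Ps = 131.
Buyers pay Pb = 131 − 10 = 121; x' = -301.5 + 7.5·131 = 681.
The subsidy expands output by 681 − 651 = 30 past the efficient level; on those units the gap between marginal cost and willingness to pay runs from 0 up to 10.
DWL = ½ × 10 × 30 = 150.

Deadweight loss = $150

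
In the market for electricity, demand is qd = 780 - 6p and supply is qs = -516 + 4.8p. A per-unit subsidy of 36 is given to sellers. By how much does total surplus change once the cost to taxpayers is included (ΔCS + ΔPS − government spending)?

Pre-subsidy: 780 - 6p = -516 + 4.8p gives p* = 120, q* = 60.
With the subsidy, sellers receive ps = pb + 36 for each unit, where pb is the price buyers pay.
Supply in terms of pb becomes qs = -516 + 4.8(pb + 36) = -343.2 + 4.8pb. Setting this equal to demand: 780 - 6pb = -343.2 + 4.8pb, so pb = 104.
Sellers receive ps = 104 + 36 = 140; q' = 780 − 6·104 = 156.
ΔCS = ½(60 + 156)(120 − 104) = 1728; ΔPS = ½(60 + 156)(140 − 120) = 2160.
Government spending = 36 × 156 = 5616.
Net change = 1728 + 2160 − 5616 = -1728. The loss equals the DWL triangle ½·36·96.

Net change in total surplus = -1728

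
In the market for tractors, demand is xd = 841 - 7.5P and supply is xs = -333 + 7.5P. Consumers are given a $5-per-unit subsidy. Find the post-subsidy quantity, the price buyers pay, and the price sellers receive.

x' = 272.75; buyers pay 2273/30; sellers receive 2423/30

Pre-subsidy: 841 - 7.5P = -333 + 7.5P gives P* = 1174/15, x* = 254.
With the rebate, buyers effectively pay Pb = Ps − 5, where Ps is the price sellers receive.
Demand in terms of Ps becomes xd = 841 − 7.5(Ps − 5) = 878.5 - 7.5Ps. Setting this equal to supply: 878.5 - 7.5Ps = -333 + 7.5Ps, so Ps = 2423/30.
Buyers pay Pb = 2423/30 − 5 = 2273/30; x' = -333 + 7.5·(2423/30) = 272.75.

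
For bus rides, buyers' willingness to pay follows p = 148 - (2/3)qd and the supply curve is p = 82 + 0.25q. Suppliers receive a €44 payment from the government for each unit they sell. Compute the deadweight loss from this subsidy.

Deadweight loss = €1056

Pre-subsidy: 148 - (2/3)q = 82 + 0.25q gives q* = 72 and p* = 100.
With the subsidy, sellers receive ps = pb + 44 for each unit, where pb is the price buyers pay.
On the curves, pb = 148 - (2/3)q and ps = 82 + 0.25q; the wedge ps − pb = 44 gives 82 + 0.25q − (148 - (2/3)q) = 44, so q' = 120.
Then pb = 148 − (2/3)·120 = 68 and ps = 82 + 0.25·120 = 112.
The subsidy expands output by 120 − 72 = 48 past the efficient level; on those units the gap between marginal cost and willingness to pay runs from 0 up to 44.
DWL = ½ × 44 × 48 = 1056.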